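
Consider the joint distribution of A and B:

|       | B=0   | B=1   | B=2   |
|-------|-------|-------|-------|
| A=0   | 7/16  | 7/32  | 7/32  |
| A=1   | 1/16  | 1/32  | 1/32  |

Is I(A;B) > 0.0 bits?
Marginal P(A) (row sums):
  P(A=0) = 7/16 + 7/32 + 7/32 = 7/8
  P(A=1) = 1/16 + 1/32 + 1/32 = 1/8
Marginal P(B) (column sums):
  P(B=0) = 7/16 + 1/16 = 1/2
  P(B=1) = 7/32 + 1/32 = 1/4
  P(B=2) = 7/32 + 1/32 = 1/4

H(A) = -[(7/8)·log₂(7/8) + (1/8)·log₂(1/8)]
  = 0.1686 + 0.3750
  = 0.5436 bits
H(B) = -[(1/2)·log₂(1/2) + (1/4)·log₂(1/4) + (1/4)·log₂(1/4)]
  = 0.5000 + 0.5000 + 0.5000
  = 1.5000 bits
H(A,B) = -[(7/16)·log₂(7/16) + (7/32)·log₂(7/32) + (7/32)·log₂(7/32) + (1/16)·log₂(1/16) + (1/32)·log₂(1/32) + (1/32)·log₂(1/32)]
  = 0.5218 + 0.4796 + 0.4796 + 0.2500 + 0.1563 + 0.1563
  = 2.0436 bits

I(A;B) = H(A) + H(B) - H(A,B)
  = 0.5436 + 1.5000 - 2.0436
  = 0.0000 bits

No. I(A;B) = 0.0000 bits, which is ≤ 0.0 bits.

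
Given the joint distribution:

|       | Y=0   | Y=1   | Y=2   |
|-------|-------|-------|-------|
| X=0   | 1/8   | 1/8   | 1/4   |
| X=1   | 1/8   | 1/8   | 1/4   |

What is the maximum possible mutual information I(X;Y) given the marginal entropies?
The upper bound on mutual information is I(X;Y) ≤ min(H(X), H(Y)).

Marginal P(X) (row sums):
  P(X=0) = 1/8 + 1/8 + 1/4 = 1/2
  P(X=1) = 1/8 + 1/8 + 1/4 = 1/2
Marginal P(Y) (column sums):
  P(Y=0) = 1/8 + 1/8 = 1/4
  P(Y=1) = 1/8 + 1/8 = 1/4
  P(Y=2) = 1/4 + 1/4 = 1/2

H(X) = -[(1/2)·log₂(1/2) + (1/2)·log₂(1/2)]
  = 0.5000 + 0.5000
  = 1.0000 bits
H(Y) = -[(1/4)·log₂(1/4) + (1/4)·log₂(1/4) + (1/2)·log₂(1/2)]
  = 0.5000 + 0.5000 + 0.5000
  = 1.5000 bits

Maximum possible I(X;Y) = min(1.0000, 1.5000) = 1.0000 bits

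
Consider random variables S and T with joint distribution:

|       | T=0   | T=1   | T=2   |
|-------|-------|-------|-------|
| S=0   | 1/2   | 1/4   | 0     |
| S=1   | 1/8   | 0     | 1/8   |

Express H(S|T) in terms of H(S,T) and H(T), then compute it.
H(S|T) = H(S,T) - H(T)

Marginal P(T) (column sums):
  P(T=0) = 1/2 + 1/8 = 5/8
  P(T=1) = 1/4 + 0 = 1/4
  P(T=2) = 0 + 1/8 = 1/8

H(S,T) = -[(1/2)·log₂(1/2) + (1/4)·log₂(1/4) + (1/8)·log₂(1/8) + (1/8)·log₂(1/8)]
  = 0.5000 + 0.5000 + 0.3750 + 0.3750
  = 1.7500 bits
H(T) = -[(5/8)·log₂(5/8) + (1/4)·log₂(1/4) + (1/8)·log₂(1/8)]
  = 0.4238 + 0.5000 + 0.3750
  = 1.2988 bits

H(S|T) = 1.7500 - 1.2988 = 0.4512 bits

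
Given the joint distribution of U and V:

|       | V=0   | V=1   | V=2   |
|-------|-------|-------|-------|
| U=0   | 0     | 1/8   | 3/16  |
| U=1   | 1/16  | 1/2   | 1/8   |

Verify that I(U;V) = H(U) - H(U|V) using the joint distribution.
Left side, from I(U;V) = H(U) + H(V) - H(U,V):
Marginal P(U) (row sums):
  P(U=0) = 0 + 1/8 + 3/16 = 5/16
  P(U=1) = 1/16 + 1/2 + 1/8 = 11/16
Marginal P(V) (column sums):
  P(V=0) = 0 + 1/16 = 1/16
  P(V=1) = 1/8 + 1/2 = 5/8
  P(V=2) = 3/16 + 1/8 = 5/16

H(U) = -[(5/16)·log₂(5/16) + (11/16)·log₂(11/16)]
  = 0.5244 + 0.3716
  = 0.8960 bits
H(V) = -[(1/16)·log₂(1/16) + (5/8)·log₂(5/8) + (5/16)·log₂(5/16)]
  = 0.2500 + 0.4238 + 0.5244
  = 1.1982 bits
H(U,V) = -[(1/8)·log₂(1/8) + (3/16)·log₂(3/16) + (1/16)·log₂(1/16) + (1/2)·log₂(1/2) + (1/8)·log₂(1/8)]
  = 0.3750 + 0.4528 + 0.2500 + 0.5000 + 0.3750
  = 1.9528 bits

I(U;V) = H(U) + H(V) - H(U,V)
  = 0.8960 + 1.1982 - 1.9528
  = 0.1414 bits

Right side, with H(U|V) computed directly from the conditional probabilities:
H(U|V) = -Σ P(U,V)·log₂ P(U|V), where P(U|V) = P(U,V) / P(V)
  (cells with P(U,V) = 0 contribute 0)
  (U=0,V=1): P(U|V) = (1/8)/(5/8) = 1/5;  -(1/8)·log₂(1/5) = 0.2902
  (U=0,V=2): P(U|V) = (3/16)/(5/16) = 3/5;  -(3/16)·log₂(3/5) = 0.1382
  (U=1,V=0): P(U|V) = (1/16)/(1/16) = 1;  -(1/16)·log₂(1) = 0.0000
  (U=1,V=1): P(U|V) = (1/2)/(5/8) = 4/5;  -(1/2)·log₂(4/5) = 0.1610
  (U=1,V=2): P(U|V) = (1/8)/(5/16) = 2/5;  -(1/8)·log₂(2/5) = 0.1652
H(U|V) = 0.2902 + 0.1382 + 0.0000 + 0.1610 + 0.1652
  = 0.7546 bits
H(U) - H(U|V) = 0.8960 - 0.7546 = 0.1414 bits

Both sides equal 0.1414 bits, so I(U;V) = H(U) - H(U|V) ✓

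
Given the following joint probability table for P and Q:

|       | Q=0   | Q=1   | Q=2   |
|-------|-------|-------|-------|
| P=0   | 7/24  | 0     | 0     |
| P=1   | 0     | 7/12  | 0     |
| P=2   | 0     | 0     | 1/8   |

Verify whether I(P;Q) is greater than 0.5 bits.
Marginal P(P) (row sums):
  P(P=0) = 7/24 + 0 + 0 = 7/24
  P(P=1) = 0 + 7/12 + 0 = 7/12
  P(P=2) = 0 + 0 + 1/8 = 1/8
Marginal P(Q) (column sums):
  P(Q=0) = 7/24 + 0 + 0 = 7/24
  P(Q=1) = 0 + 7/12 + 0 = 7/12
  P(Q=2) = 0 + 0 + 1/8 = 1/8

H(P) = -[(7/24)·log₂(7/24) + (7/12)·log₂(7/12) + (1/8)·log₂(1/8)]
  = 0.5185 + 0.4536 + 0.3750
  = 1.3471 bits
H(Q) = -[(7/24)·log₂(7/24) + (7/12)·log₂(7/12) + (1/8)·log₂(1/8)]
  = 0.5185 + 0.4536 + 0.3750
  = 1.3471 bits
H(P,Q) = -[(7/24)·log₂(7/24) + (7/12)·log₂(7/12) + (1/8)·log₂(1/8)]
  = 0.5185 + 0.4536 + 0.3750
  = 1.3471 bits

I(P;Q) = H(P) + H(Q) - H(P,Q)
  = 1.3471 + 1.3471 - 1.3471
  = 1.3471 bits

Yes. I(P;Q) = 1.3471 bits, which is > 0.5 bits.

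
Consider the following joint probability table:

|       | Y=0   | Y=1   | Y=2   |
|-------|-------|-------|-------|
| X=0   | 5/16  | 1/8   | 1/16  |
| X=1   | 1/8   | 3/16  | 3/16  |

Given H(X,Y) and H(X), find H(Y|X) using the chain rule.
From the chain rule: H(X,Y) = H(X) + H(Y|X)
Therefore: H(Y|X) = H(X,Y) - H(X)

H(X,Y) = -[(5/16)·log₂(5/16) + (1/8)·log₂(1/8) + (1/16)·log₂(1/16) + (1/8)·log₂(1/8) + (3/16)·log₂(3/16) + (3/16)·log₂(3/16)]
  = 0.5244 + 0.3750 + 0.2500 + 0.3750 + 0.4528 + 0.4528
  = 2.4300 bits
Marginal P(X) (row sums):
  P(X=0) = 5/16 + 1/8 + 1/16 = 1/2
  P(X=1) = 1/8 + 3/16 + 3/16 = 1/2
H(X) = -[(1/2)·log₂(1/2) + (1/2)·log₂(1/2)]
  = 0.5000 + 0.5000
  = 1.0000 bits

H(Y|X) = 2.4300 - 1.0000 = 1.4300 bits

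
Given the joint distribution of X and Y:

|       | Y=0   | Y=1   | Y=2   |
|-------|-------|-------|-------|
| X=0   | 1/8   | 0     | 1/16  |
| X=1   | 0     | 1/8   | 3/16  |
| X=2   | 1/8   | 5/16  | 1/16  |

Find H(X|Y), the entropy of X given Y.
Marginal P(Y) (column sums):
  P(Y=0) = 1/8 + 0 + 1/8 = 1/4
  P(Y=1) = 0 + 1/8 + 5/16 = 7/16
  P(Y=2) = 1/16 + 3/16 + 1/16 = 5/16

H(X|Y) = -Σ P(X,Y)·log₂ P(X|Y), where P(X|Y) = P(X,Y) / P(Y)
  (cells with P(X,Y) = 0 contribute 0)
  (X=0,Y=0): P(X|Y) = (1/8)/(1/4) = 1/2;  -(1/8)·log₂(1/2) = 0.1250
  (X=0,Y=2): P(X|Y) = (1/16)/(5/16) = 1/5;  -(1/16)·log₂(1/5) = 0.1451
  (X=1,Y=1): P(X|Y) = (1/8)/(7/16) = 2/7;  -(1/8)·log₂(2/7) = 0.2259
  (X=1,Y=2): P(X|Y) = (3/16)/(5/16) = 3/5;  -(3/16)·log₂(3/5) = 0.1382
  (X=2,Y=0): P(X|Y) = (1/8)/(1/4) = 1/2;  -(1/8)·log₂(1/2) = 0.1250
  (X=2,Y=1): P(X|Y) = (5/16)/(7/16) = 5/7;  -(5/16)·log₂(5/7) = 0.1517
  (X=2,Y=2): P(X|Y) = (1/16)/(5/16) = 1/5;  -(1/16)·log₂(1/5) = 0.1451
H(X|Y) = 0.1250 + 0.1451 + 0.2259 + 0.1382 + 0.1250 + 0.1517 + 0.1451
  = 1.0560 bits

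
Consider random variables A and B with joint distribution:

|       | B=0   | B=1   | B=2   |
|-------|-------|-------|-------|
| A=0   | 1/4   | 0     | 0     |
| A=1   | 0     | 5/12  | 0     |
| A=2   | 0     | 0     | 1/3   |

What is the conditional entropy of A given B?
Marginal P(B) (column sums):
  P(B=0) = 1/4 + 0 + 0 = 1/4
  P(B=1) = 0 + 5/12 + 0 = 5/12
  P(B=2) = 0 + 0 + 1/3 = 1/3

H(A|B) = -Σ P(A,B)·log₂ P(A|B), where P(A|B) = P(A,B) / P(B)
  (cells with P(A,B) = 0 contribute 0)
  (A=0,B=0): P(A|B) = (1/4)/(1/4) = 1;  -(1/4)·log₂(1) = 0.0000
  (A=1,B=1): P(A|B) = (5/12)/(5/12) = 1;  -(5/12)·log₂(1) = 0.0000
  (A=2,B=2): P(A|B) = (1/3)/(1/3) = 1;  -(1/3)·log₂(1) = 0.0000
H(A|B) = 0.0000 + 0.0000 + 0.0000
  = 0.0000 bits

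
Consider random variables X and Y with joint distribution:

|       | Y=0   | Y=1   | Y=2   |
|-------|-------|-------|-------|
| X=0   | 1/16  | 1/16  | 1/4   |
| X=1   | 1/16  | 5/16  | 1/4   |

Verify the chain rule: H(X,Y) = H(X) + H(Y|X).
Left side:
H(X,Y) = -[(1/16)·log₂(1/16) + (1/16)·log₂(1/16) + (1/4)·log₂(1/4) + (1/16)·log₂(1/16) + (5/16)·log₂(5/16) + (1/4)·log₂(1/4)]
  = 0.2500 + 0.2500 + 0.5000 + 0.2500 + 0.5244 + 0.5000
  = 2.2744 bits

Right side:
Marginal P(X) (row sums):
  P(X=0) = 1/16 + 1/16 + 1/4 = 3/8
  P(X=1) = 1/16 + 5/16 + 1/4 = 5/8
H(X) = -[(3/8)·log₂(3/8) + (5/8)·log₂(5/8)]
  = 0.5306 + 0.4238
  = 0.9544 bits
H(Y|X) = -Σ P(X,Y)·log₂ P(Y|X), where P(Y|X) = P(X,Y) / P(X)
  (X=0,Y=0): P(Y|X) = (1/16)/(3/8) = 1/6;  -(1/16)·log₂(1/6) = 0.1616
  (X=0,Y=1): P(Y|X) = (1/16)/(3/8) = 1/6;  -(1/16)·log₂(1/6) = 0.1616
  (X=0,Y=2): P(Y|X) = (1/4)/(3/8) = 2/3;  -(1/4)·log₂(2/3) = 0.1462
  (X=1,Y=0): P(Y|X) = (1/16)/(5/8) = 1/10;  -(1/16)·log₂(1/10) = 0.2076
  (X=1,Y=1): P(Y|X) = (5/16)/(5/8) = 1/2;  -(5/16)·log₂(1/2) = 0.3125
  (X=1,Y=2): P(Y|X) = (1/4)/(5/8) = 2/5;  -(1/4)·log₂(2/5) = 0.3305
H(Y|X) = 0.1616 + 0.1616 + 0.1462 + 0.2076 + 0.3125 + 0.3305
  = 1.3200 bits
H(X) + H(Y|X) = 0.9544 + 1.3200 = 2.2744 bits

Both sides equal 2.2744 bits, so the chain rule holds ✓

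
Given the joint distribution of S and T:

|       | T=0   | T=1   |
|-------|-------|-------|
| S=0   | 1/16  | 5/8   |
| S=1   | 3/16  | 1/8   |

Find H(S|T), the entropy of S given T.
Marginal P(T) (column sums):
  P(T=0) = 1/16 + 3/16 = 1/4
  P(T=1) = 5/8 + 1/8 = 3/4

H(S|T) = -Σ P(S,T)·log₂ P(S|T), where P(S|T) = P(S,T) / P(T)
  (S=0,T=0): P(S|T) = (1/16)/(1/4) = 1/4;  -(1/16)·log₂(1/4) = 0.1250
  (S=0,T=1): P(S|T) = (5/8)/(3/4) = 5/6;  -(5/8)·log₂(5/6) = 0.1644
  (S=1,T=0): P(S|T) = (3/16)/(1/4) = 3/4;  -(3/16)·log₂(3/4) = 0.0778
  (S=1,T=1): P(S|T) = (1/8)/(3/4) = 1/6;  -(1/8)·log₂(1/6) = 0.3231
H(S|T) = 0.1250 + 0.1644 + 0.0778 + 0.3231
  = 0.6903 bits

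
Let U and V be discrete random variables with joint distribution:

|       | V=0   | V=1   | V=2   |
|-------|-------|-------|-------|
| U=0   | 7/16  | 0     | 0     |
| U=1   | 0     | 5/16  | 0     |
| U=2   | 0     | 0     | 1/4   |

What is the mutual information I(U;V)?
Marginal P(U) (row sums):
  P(U=0) = 7/16 + 0 + 0 = 7/16
  P(U=1) = 0 + 5/16 + 0 = 5/16
  P(U=2) = 0 + 0 + 1/4 = 1/4
Marginal P(V) (column sums):
  P(V=0) = 7/16 + 0 + 0 = 7/16
  P(V=1) = 0 + 5/16 + 0 = 5/16
  P(V=2) = 0 + 0 + 1/4 = 1/4

H(U) = -[(7/16)·log₂(7/16) + (5/16)·log₂(5/16) + (1/4)·log₂(1/4)]
  = 0.5218 + 0.5244 + 0.5000
  = 1.5462 bits
H(V) = -[(7/16)·log₂(7/16) + (5/16)·log₂(5/16) + (1/4)·log₂(1/4)]
  = 0.5218 + 0.5244 + 0.5000
  = 1.5462 bits
H(U,V) = -[(7/16)·log₂(7/16) + (5/16)·log₂(5/16) + (1/4)·log₂(1/4)]
  = 0.5218 + 0.5244 + 0.5000
  = 1.5462 bits

I(U;V) = H(U) + H(V) - H(U,V)
  = 1.5462 + 1.5462 - 1.5462
  = 1.5462 bits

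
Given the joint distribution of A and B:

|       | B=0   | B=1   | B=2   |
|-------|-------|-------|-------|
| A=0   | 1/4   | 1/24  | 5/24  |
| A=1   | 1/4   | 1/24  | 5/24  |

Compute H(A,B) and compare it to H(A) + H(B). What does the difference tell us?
Marginal P(A) (row sums):
  P(A=0) = 1/4 + 1/24 + 5/24 = 1/2
  P(A=1) = 1/4 + 1/24 + 5/24 = 1/2
Marginal P(B) (column sums):
  P(B=0) = 1/4 + 1/4 = 1/2
  P(B=1) = 1/24 + 1/24 = 1/12
  P(B=2) = 5/24 + 5/24 = 5/12

H(A,B) = -[(1/4)·log₂(1/4) + (1/24)·log₂(1/24) + (5/24)·log₂(5/24) + (1/4)·log₂(1/4) + (1/24)·log₂(1/24) + (5/24)·log₂(5/24)]
  = 0.5000 + 0.1910 + 0.4715 + 0.5000 + 0.1910 + 0.4715
  = 2.3250 bits
H(A) = -[(1/2)·log₂(1/2) + (1/2)·log₂(1/2)]
  = 0.5000 + 0.5000
  = 1.0000 bits
H(B) = -[(1/2)·log₂(1/2) + (1/12)·log₂(1/12) + (5/12)·log₂(5/12)]
  = 0.5000 + 0.2987 + 0.5263
  = 1.3250 bits

H(A) + H(B) = 1.0000 + 1.3250 = 2.3250 bits
Difference: H(A) + H(B) - H(A,B) = 2.3250 - 2.3250 = 0.0000 bits = I(A;B)

The difference is the mutual information; it is 0 here, so A and B are independent (the joint entropy equals the sum of the marginal entropies).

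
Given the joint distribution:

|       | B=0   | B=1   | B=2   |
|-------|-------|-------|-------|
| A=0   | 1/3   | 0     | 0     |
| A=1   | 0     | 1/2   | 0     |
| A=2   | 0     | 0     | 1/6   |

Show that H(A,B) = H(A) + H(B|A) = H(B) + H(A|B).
Marginal P(A) (row sums):
  P(A=0) = 1/3 + 0 + 0 = 1/3
  P(A=1) = 0 + 1/2 + 0 = 1/2
  P(A=2) = 0 + 0 + 1/6 = 1/6
Marginal P(B) (column sums):
  P(B=0) = 1/3 + 0 + 0 = 1/3
  P(B=1) = 0 + 1/2 + 0 = 1/2
  P(B=2) = 0 + 0 + 1/6 = 1/6

Decomposition 1: H(A) + H(B|A)
H(A) = -[(1/3)·log₂(1/3) + (1/2)·log₂(1/2) + (1/6)·log₂(1/6)]
  = 0.5283 + 0.5000 + 0.4308
  = 1.4591 bits
H(B|A) = -Σ P(A,B)·log₂ P(B|A), where P(B|A) = P(A,B) / P(A)
  (cells with P(A,B) = 0 contribute 0)
  (A=0,B=0): P(B|A) = (1/3)/(1/3) = 1;  -(1/3)·log₂(1) = 0.0000
  (A=1,B=1): P(B|A) = (1/2)/(1/2) = 1;  -(1/2)·log₂(1) = 0.0000
  (A=2,B=2): P(B|A) = (1/6)/(1/6) = 1;  -(1/6)·log₂(1) = 0.0000
H(B|A) = 0.0000 + 0.0000 + 0.0000
  = 0.0000 bits
H(A) + H(B|A) = 1.4591 + 0.0000 = 1.4591 bits

Decomposition 2: H(B) + H(A|B)
H(B) = -[(1/3)·log₂(1/3) + (1/2)·log₂(1/2) + (1/6)·log₂(1/6)]
  = 0.5283 + 0.5000 + 0.4308
  = 1.4591 bits
H(A|B) = -Σ P(A,B)·log₂ P(A|B), where P(A|B) = P(A,B) / P(B)
  (cells with P(A,B) = 0 contribute 0)
  (A=0,B=0): P(A|B) = (1/3)/(1/3) = 1;  -(1/3)·log₂(1) = 0.0000
  (A=1,B=1): P(A|B) = (1/2)/(1/2) = 1;  -(1/2)·log₂(1) = 0.0000
  (A=2,B=2): P(A|B) = (1/6)/(1/6) = 1;  -(1/6)·log₂(1) = 0.0000
H(A|B) = 0.0000 + 0.0000 + 0.0000
  = 0.0000 bits
H(B) + H(A|B) = 1.4591 + 0.0000 = 1.4591 bits

Direct computation of the joint entropy:
H(A,B) = -[(1/3)·log₂(1/3) + (1/2)·log₂(1/2) + (1/6)·log₂(1/6)]
  = 0.5283 + 0.5000 + 0.4308
  = 1.4591 bits

All three agree: H(A,B) = 1.4591 bits ✓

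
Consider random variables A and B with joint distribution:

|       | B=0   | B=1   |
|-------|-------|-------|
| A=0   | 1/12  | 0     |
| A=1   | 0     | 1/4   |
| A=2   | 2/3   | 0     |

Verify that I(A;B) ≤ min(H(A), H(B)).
Marginal P(A) (row sums):
  P(A=0) = 1/12 + 0 = 1/12
  P(A=1) = 0 + 1/4 = 1/4
  P(A=2) = 2/3 + 0 = 2/3
Marginal P(B) (column sums):
  P(B=0) = 1/12 + 0 + 2/3 = 3/4
  P(B=1) = 0 + 1/4 + 0 = 1/4

H(A) = -[(1/12)·log₂(1/12) + (1/4)·log₂(1/4) + (2/3)·log₂(2/3)]
  = 0.2987 + 0.5000 + 0.3900
  = 1.1887 bits
H(B) = -[(3/4)·log₂(3/4) + (1/4)·log₂(1/4)]
  = 0.3113 + 0.5000
  = 0.8113 bits
H(A,B) = -[(1/12)·log₂(1/12) + (1/4)·log₂(1/4) + (2/3)·log₂(2/3)]
  = 0.2987 + 0.5000 + 0.3900
  = 1.1887 bits

I(A;B) = H(A) + H(B) - H(A,B)
  = 1.1887 + 0.8113 - 1.1887
  = 0.8113 bits

min(H(A), H(B)) = min(1.1887, 0.8113) = 0.8113 bits
Since 0.8113 ≤ 0.8113, the bound is satisfied ✓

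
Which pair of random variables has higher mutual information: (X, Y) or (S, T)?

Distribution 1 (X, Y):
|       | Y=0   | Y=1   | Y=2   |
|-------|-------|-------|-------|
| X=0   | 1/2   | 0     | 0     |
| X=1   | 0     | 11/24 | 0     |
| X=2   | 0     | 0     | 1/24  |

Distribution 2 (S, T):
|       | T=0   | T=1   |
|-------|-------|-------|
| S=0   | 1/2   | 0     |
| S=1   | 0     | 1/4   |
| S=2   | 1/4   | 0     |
Distribution 1 (X, Y):
Marginal P(X) (row sums):
  P(X=0) = 1/2 + 0 + 0 = 1/2
  P(X=1) = 0 + 11/24 + 0 = 11/24
  P(X=2) = 0 + 0 + 1/24 = 1/24
Marginal P(Y) (column sums):
  P(Y=0) = 1/2 + 0 + 0 = 1/2
  P(Y=1) = 0 + 11/24 + 0 = 11/24
  P(Y=2) = 0 + 0 + 1/24 = 1/24

H(X) = -[(1/2)·log₂(1/2) + (11/24)·log₂(11/24) + (1/24)·log₂(1/24)]
  = 0.5000 + 0.5159 + 0.1910
  = 1.2069 bits
H(Y) = -[(1/2)·log₂(1/2) + (11/24)·log₂(11/24) + (1/24)·log₂(1/24)]
  = 0.5000 + 0.5159 + 0.1910
  = 1.2069 bits
H(X,Y) = -[(1/2)·log₂(1/2) + (11/24)·log₂(11/24) + (1/24)·log₂(1/24)]
  = 0.5000 + 0.5159 + 0.1910
  = 1.2069 bits

I(X;Y) = H(X) + H(Y) - H(X,Y)
  = 1.2069 + 1.2069 - 1.2069
  = 1.2069 bits

Distribution 2 (S, T):
Marginal P(S) (row sums):
  P(S=0) = 1/2 + 0 = 1/2
  P(S=1) = 0 + 1/4 = 1/4
  P(S=2) = 1/4 + 0 = 1/4
Marginal P(T) (column sums):
  P(T=0) = 1/2 + 0 + 1/4 = 3/4
  P(T=1) = 0 + 1/4 + 0 = 1/4

H(S) = -[(1/2)·log₂(1/2) + (1/4)·log₂(1/4) + (1/4)·log₂(1/4)]
  = 0.5000 + 0.5000 + 0.5000
  = 1.5000 bits
H(T) = -[(3/4)·log₂(3/4) + (1/4)·log₂(1/4)]
  = 0.3113 + 0.5000
  = 0.8113 bits
H(S,T) = -[(1/2)·log₂(1/2) + (1/4)·log₂(1/4) + (1/4)·log₂(1/4)]
  = 0.5000 + 0.5000 + 0.5000
  = 1.5000 bits

I(S;T) = H(S) + H(T) - H(S,T)
  = 1.5000 + 0.8113 - 1.5000
  = 0.8113 bits

I(X;Y) = 1.2069 bits > I(S;T) = 0.8113 bits, so (X, Y) has the higher mutual information (stronger dependence).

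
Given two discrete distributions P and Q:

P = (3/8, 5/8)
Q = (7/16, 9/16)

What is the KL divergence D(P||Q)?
D(P||Q) = Σ P(i) log₂(P(i)/Q(i))
  i=0: (3/8) × log₂((3/8)/(7/16)) = (3/8) × log₂(6/7) = -0.0834
  i=1: (5/8) × log₂((5/8)/(9/16)) = (5/8) × log₂(10/9) = 0.0950
D(P||Q) = -0.0834 + 0.0950
  = 0.0116 bits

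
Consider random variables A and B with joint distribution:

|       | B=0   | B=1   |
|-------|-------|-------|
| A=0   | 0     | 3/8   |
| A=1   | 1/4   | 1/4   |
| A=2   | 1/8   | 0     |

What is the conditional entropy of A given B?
Marginal P(B) (column sums):
  P(B=0) = 0 + 1/4 + 1/8 = 3/8
  P(B=1) = 3/8 + 1/4 + 0 = 5/8

H(A|B) = -Σ P(A,B)·log₂ P(A|B), where P(A|B) = P(A,B) / P(B)
  (cells with P(A,B) = 0 contribute 0)
  (A=0,B=1): P(A|B) = (3/8)/(5/8) = 3/5;  -(3/8)·log₂(3/5) = 0.2764
  (A=1,B=0): P(A|B) = (1/4)/(3/8) = 2/3;  -(1/4)·log₂(2/3) = 0.1462
  (A=1,B=1): P(A|B) = (1/4)/(5/8) = 2/5;  -(1/4)·log₂(2/5) = 0.3305
  (A=2,B=0): P(A|B) = (1/8)/(3/8) = 1/3;  -(1/8)·log₂(1/3) = 0.1981
H(A|B) = 0.2764 + 0.1462 + 0.3305 + 0.1981
  = 0.9512 bits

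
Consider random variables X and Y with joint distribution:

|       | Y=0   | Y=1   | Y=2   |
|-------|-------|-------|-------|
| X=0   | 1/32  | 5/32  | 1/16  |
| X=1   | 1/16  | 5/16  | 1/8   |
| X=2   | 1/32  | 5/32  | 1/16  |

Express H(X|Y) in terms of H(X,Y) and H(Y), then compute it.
H(X|Y) = H(X,Y) - H(Y)

Marginal P(Y) (column sums):
  P(Y=0) = 1/32 + 1/16 + 1/32 = 1/8
  P(Y=1) = 5/32 + 5/16 + 5/32 = 5/8
  P(Y=2) = 1/16 + 1/8 + 1/16 = 1/4

H(X,Y) = -[(1/32)·log₂(1/32) + (5/32)·log₂(5/32) + (1/16)·log₂(1/16) + (1/16)·log₂(1/16) + (5/16)·log₂(5/16) + (1/8)·log₂(1/8) + (1/32)·log₂(1/32) + (5/32)·log₂(5/32) + (1/16)·log₂(1/16)]
  = 0.1563 + 0.4184 + 0.2500 + 0.2500 + 0.5244 + 0.3750 + 0.1563 + 0.4184 + 0.2500
  = 2.7988 bits
H(Y) = -[(1/8)·log₂(1/8) + (5/8)·log₂(5/8) + (1/4)·log₂(1/4)]
  = 0.3750 + 0.4238 + 0.5000
  = 1.2988 bits

H(X|Y) = 2.7988 - 1.2988 = 1.5000 bits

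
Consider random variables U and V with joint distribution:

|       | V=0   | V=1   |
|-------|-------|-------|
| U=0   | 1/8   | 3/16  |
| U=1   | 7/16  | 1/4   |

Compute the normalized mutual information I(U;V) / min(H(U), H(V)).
Marginal P(U) (row sums):
  P(U=0) = 1/8 + 3/16 = 5/16
  P(U=1) = 7/16 + 1/4 = 11/16
Marginal P(V) (column sums):
  P(V=0) = 1/8 + 7/16 = 9/16
  P(V=1) = 3/16 + 1/4 = 7/16

H(U) = -[(5/16)·log₂(5/16) + (11/16)·log₂(11/16)]
  = 0.5244 + 0.3716
  = 0.8960 bits
H(V) = -[(9/16)·log₂(9/16) + (7/16)·log₂(7/16)]
  = 0.4669 + 0.5218
  = 0.9887 bits
H(U,V) = -[(1/8)·log₂(1/8) + (3/16)·log₂(3/16) + (7/16)·log₂(7/16) + (1/4)·log₂(1/4)]
  = 0.3750 + 0.4528 + 0.5218 + 0.5000
  = 1.8496 bits

I(U;V) = H(U) + H(V) - H(U,V)
  = 0.8960 + 0.9887 - 1.8496
  = 0.0351 bits

min(H(U), H(V)) = min(0.8960, 0.9887) = 0.8960 bits
Normalized MI = 0.0351 / 0.8960 = 0.0392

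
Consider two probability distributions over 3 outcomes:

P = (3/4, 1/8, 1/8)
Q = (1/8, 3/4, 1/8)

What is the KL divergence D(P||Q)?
D(P||Q) = Σ P(i) log₂(P(i)/Q(i))
  i=0: (3/4) × log₂((3/4)/(1/8)) = (3/4) × log₂(6) = 1.9387
  i=1: (1/8) × log₂((1/8)/(3/4)) = (1/8) × log₂(1/6) = -0.3231
  i=2: (1/8) × log₂((1/8)/(1/8)) = (1/8) × log₂(1) = 0.0000
D(P||Q) = 1.9387 - 0.3231 + 0.0000
  = 1.6156 bits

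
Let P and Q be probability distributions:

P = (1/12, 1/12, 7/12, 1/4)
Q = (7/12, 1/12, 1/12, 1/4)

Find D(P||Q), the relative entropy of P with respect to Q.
D(P||Q) = Σ P(i) log₂(P(i)/Q(i))
  i=0: (1/12) × log₂((1/12)/(7/12)) = (1/12) × log₂(1/7) = -0.2339
  i=1: (1/12) × log₂((1/12)/(1/12)) = (1/12) × log₂(1) = 0.0000
  i=2: (7/12) × log₂((7/12)/(1/12)) = (7/12) × log₂(7) = 1.6376
  i=3: (1/4) × log₂((1/4)/(1/4)) = (1/4) × log₂(1) = 0.0000
D(P||Q) = -0.2339 + 0.0000 + 1.6376 + 0.0000
  = 1.4037 bits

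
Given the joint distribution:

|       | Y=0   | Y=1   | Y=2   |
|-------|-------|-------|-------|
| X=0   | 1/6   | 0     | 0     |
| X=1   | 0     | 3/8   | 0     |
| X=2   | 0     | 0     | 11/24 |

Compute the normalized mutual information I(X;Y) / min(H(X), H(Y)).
Marginal P(X) (row sums):
  P(X=0) = 1/6 + 0 + 0 = 1/6
  P(X=1) = 0 + 3/8 + 0 = 3/8
  P(X=2) = 0 + 0 + 11/24 = 11/24
Marginal P(Y) (column sums):
  P(Y=0) = 1/6 + 0 + 0 = 1/6
  P(Y=1) = 0 + 3/8 + 0 = 3/8
  P(Y=2) = 0 + 0 + 11/24 = 11/24

H(X) = -[(1/6)·log₂(1/6) + (3/8)·log₂(3/8) + (11/24)·log₂(11/24)]
  = 0.4308 + 0.5306 + 0.5159
  = 1.4773 bits
H(Y) = -[(1/6)·log₂(1/6) + (3/8)·log₂(3/8) + (11/24)·log₂(11/24)]
  = 0.4308 + 0.5306 + 0.5159
  = 1.4773 bits
H(X,Y) = -[(1/6)·log₂(1/6) + (3/8)·log₂(3/8) + (11/24)·log₂(11/24)]
  = 0.4308 + 0.5306 + 0.5159
  = 1.4773 bits

I(X;Y) = H(X) + H(Y) - H(X,Y)
  = 1.4773 + 1.4773 - 1.4773
  = 1.4773 bits

min(H(X), H(Y)) = min(1.4773, 1.4773) = 1.4773 bits
Normalized MI = 1.4773 / 1.4773 = 1.0000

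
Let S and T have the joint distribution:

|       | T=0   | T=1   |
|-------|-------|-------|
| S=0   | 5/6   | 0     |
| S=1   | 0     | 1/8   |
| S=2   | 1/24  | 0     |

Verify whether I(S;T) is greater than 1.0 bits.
Marginal P(S) (row sums):
  P(S=0) = 5/6 + 0 = 5/6
  P(S=1) = 0 + 1/8 = 1/8
  P(S=2) = 1/24 + 0 = 1/24
Marginal P(T) (column sums):
  P(T=0) = 5/6 + 0 + 1/24 = 7/8
  P(T=1) = 0 + 1/8 + 0 = 1/8

H(S) = -[(5/6)·log₂(5/6) + (1/8)·log₂(1/8) + (1/24)·log₂(1/24)]
  = 0.2192 + 0.3750 + 0.1910
  = 0.7852 bits
H(T) = -[(7/8)·log₂(7/8) + (1/8)·log₂(1/8)]
  = 0.1686 + 0.3750
  = 0.5436 bits
H(S,T) = -[(5/6)·log₂(5/6) + (1/8)·log₂(1/8) + (1/24)·log₂(1/24)]
  = 0.2192 + 0.3750 + 0.1910
  = 0.7852 bits

I(S;T) = H(S) + H(T) - H(S,T)
  = 0.7852 + 0.5436 - 0.7852
  = 0.5436 bits

No. I(S;T) = 0.5436 bits, which is ≤ 1.0 bits.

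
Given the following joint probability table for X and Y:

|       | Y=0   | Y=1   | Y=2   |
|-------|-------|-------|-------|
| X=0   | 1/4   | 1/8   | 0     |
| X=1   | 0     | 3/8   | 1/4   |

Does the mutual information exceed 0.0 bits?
Marginal P(X) (row sums):
  P(X=0) = 1/4 + 1/8 + 0 = 3/8
  P(X=1) = 0 + 3/8 + 1/4 = 5/8
Marginal P(Y) (column sums):
  P(Y=0) = 1/4 + 0 = 1/4
  P(Y=1) = 1/8 + 3/8 = 1/2
  P(Y=2) = 0 + 1/4 = 1/4

H(X) = -[(3/8)·log₂(3/8) + (5/8)·log₂(5/8)]
  = 0.5306 + 0.4238
  = 0.9544 bits
H(Y) = -[(1/4)·log₂(1/4) + (1/2)·log₂(1/2) + (1/4)·log₂(1/4)]
  = 0.5000 + 0.5000 + 0.5000
  = 1.5000 bits
H(X,Y) = -[(1/4)·log₂(1/4) + (1/8)·log₂(1/8) + (3/8)·log₂(3/8) + (1/4)·log₂(1/4)]
  = 0.5000 + 0.3750 + 0.5306 + 0.5000
  = 1.9056 bits

I(X;Y) = H(X) + H(Y) - H(X,Y)
  = 0.9544 + 1.5000 - 1.9056
  = 0.5488 bits

Yes. I(X;Y) = 0.5488 bits, which is > 0.0 bits.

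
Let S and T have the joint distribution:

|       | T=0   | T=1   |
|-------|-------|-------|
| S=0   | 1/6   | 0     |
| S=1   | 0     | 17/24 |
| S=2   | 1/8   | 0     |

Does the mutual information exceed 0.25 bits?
Marginal P(S) (row sums):
  P(S=0) = 1/6 + 0 = 1/6
  P(S=1) = 0 + 17/24 = 17/24
  P(S=2) = 1/8 + 0 = 1/8
Marginal P(T) (column sums):
  P(T=0) = 1/6 + 0 + 1/8 = 7/24
  P(T=1) = 0 + 17/24 + 0 = 17/24

H(S) = -[(1/6)·log₂(1/6) + (17/24)·log₂(17/24) + (1/8)·log₂(1/8)]
  = 0.4308 + 0.3524 + 0.3750
  = 1.1582 bits
H(T) = -[(7/24)·log₂(7/24) + (17/24)·log₂(17/24)]
  = 0.5185 + 0.3524
  = 0.8709 bits
H(S,T) = -[(1/6)·log₂(1/6) + (17/24)·log₂(17/24) + (1/8)·log₂(1/8)]
  = 0.4308 + 0.3524 + 0.3750
  = 1.1582 bits

I(S;T) = H(S) + H(T) - H(S,T)
  = 1.1582 + 0.8709 - 1.1582
  = 0.8709 bits

Yes. I(S;T) = 0.8709 bits, which is > 0.25 bits.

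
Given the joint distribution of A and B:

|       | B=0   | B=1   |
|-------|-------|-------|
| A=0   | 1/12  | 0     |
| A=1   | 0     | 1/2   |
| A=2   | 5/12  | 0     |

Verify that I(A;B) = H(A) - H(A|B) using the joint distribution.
Left side, from I(A;B) = H(A) + H(B) - H(A,B):
Marginal P(A) (row sums):
  P(A=0) = 1/12 + 0 = 1/12
  P(A=1) = 0 + 1/2 = 1/2
  P(A=2) = 5/12 + 0 = 5/12
Marginal P(B) (column sums):
  P(B=0) = 1/12 + 0 + 5/12 = 1/2
  P(B=1) = 0 + 1/2 + 0 = 1/2

H(A) = -[(1/12)·log₂(1/12) + (1/2)·log₂(1/2) + (5/12)·log₂(5/12)]
  = 0.2987 + 0.5000 + 0.5263
  = 1.3250 bits
H(B) = -[(1/2)·log₂(1/2) + (1/2)·log₂(1/2)]
  = 0.5000 + 0.5000
  = 1.0000 bits
H(A,B) = -[(1/12)·log₂(1/12) + (1/2)·log₂(1/2) + (5/12)·log₂(5/12)]
  = 0.2987 + 0.5000 + 0.5263
  = 1.3250 bits

I(A;B) = H(A) + H(B) - H(A,B)
  = 1.3250 + 1.0000 - 1.3250
  = 1.0000 bits

Right side, with H(A|B) computed directly from the conditional probabilities:
H(A|B) = -Σ P(A,B)·log₂ P(A|B), where P(A|B) = P(A,B) / P(B)
  (cells with P(A,B) = 0 contribute 0)
  (A=0,B=0): P(A|B) = (1/12)/(1/2) = 1/6;  -(1/12)·log₂(1/6) = 0.2154
  (A=1,B=1): P(A|B) = (1/2)/(1/2) = 1;  -(1/2)·log₂(1) = 0.0000
  (A=2,B=0): P(A|B) = (5/12)/(1/2) = 5/6;  -(5/12)·log₂(5/6) = 0.1096
H(A|B) = 0.2154 + 0.0000 + 0.1096
  = 0.3250 bits
H(A) - H(A|B) = 1.3250 - 0.3250 = 1.0000 bits

Both sides equal 1.0000 bits, so I(A;B) = H(A) - H(A|B) ✓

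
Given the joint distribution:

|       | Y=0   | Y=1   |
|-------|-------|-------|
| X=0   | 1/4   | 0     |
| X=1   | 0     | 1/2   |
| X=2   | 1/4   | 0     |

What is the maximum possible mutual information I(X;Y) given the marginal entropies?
The upper bound on mutual information is I(X;Y) ≤ min(H(X), H(Y)).

Marginal P(X) (row sums):
  P(X=0) = 1/4 + 0 = 1/4
  P(X=1) = 0 + 1/2 = 1/2
  P(X=2) = 1/4 + 0 = 1/4
Marginal P(Y) (column sums):
  P(Y=0) = 1/4 + 0 + 1/4 = 1/2
  P(Y=1) = 0 + 1/2 + 0 = 1/2

H(X) = -[(1/4)·log₂(1/4) + (1/2)·log₂(1/2) + (1/4)·log₂(1/4)]
  = 0.5000 + 0.5000 + 0.5000
  = 1.5000 bits
H(Y) = -[(1/2)·log₂(1/2) + (1/2)·log₂(1/2)]
  = 0.5000 + 0.5000
  = 1.0000 bits

Maximum possible I(X;Y) = min(1.5000, 1.0000) = 1.0000 bits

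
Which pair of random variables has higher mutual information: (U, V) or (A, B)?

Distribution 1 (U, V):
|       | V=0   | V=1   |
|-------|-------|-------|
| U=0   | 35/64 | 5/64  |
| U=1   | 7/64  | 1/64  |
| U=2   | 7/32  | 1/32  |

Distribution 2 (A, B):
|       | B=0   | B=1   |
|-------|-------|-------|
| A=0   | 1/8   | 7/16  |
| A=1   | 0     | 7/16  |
Distribution 1 (U, V):
Marginal P(U) (row sums):
  P(U=0) = 35/64 + 5/64 = 5/8
  P(U=1) = 7/64 + 1/64 = 1/8
  P(U=2) = 7/32 + 1/32 = 1/4
Marginal P(V) (column sums):
  P(V=0) = 35/64 + 7/64 + 7/32 = 7/8
  P(V=1) = 5/64 + 1/64 + 1/32 = 1/8

H(U) = -[(5/8)·log₂(5/8) + (1/8)·log₂(1/8) + (1/4)·log₂(1/4)]
  = 0.4238 + 0.3750 + 0.5000
  = 1.2988 bits
H(V) = -[(7/8)·log₂(7/8) + (1/8)·log₂(1/8)]
  = 0.1686 + 0.3750
  = 0.5436 bits
H(U,V) = -[(35/64)·log₂(35/64) + (5/64)·log₂(5/64) + (7/64)·log₂(7/64) + (1/64)·log₂(1/64) + (7/32)·log₂(7/32) + (1/32)·log₂(1/32)]
  = 0.4762 + 0.2873 + 0.3492 + 0.0938 + 0.4796 + 0.1563
  = 1.8424 bits

I(U;V) = H(U) + H(V) - H(U,V)
  = 1.2988 + 0.5436 - 1.8424
  = 0.0000 bits

Distribution 2 (A, B):
Marginal P(A) (row sums):
  P(A=0) = 1/8 + 7/16 = 9/16
  P(A=1) = 0 + 7/16 = 7/16
Marginal P(B) (column sums):
  P(B=0) = 1/8 + 0 = 1/8
  P(B=1) = 7/16 + 7/16 = 7/8

H(A) = -[(9/16)·log₂(9/16) + (7/16)·log₂(7/16)]
  = 0.4669 + 0.5218
  = 0.9887 bits
H(B) = -[(1/8)·log₂(1/8) + (7/8)·log₂(7/8)]
  = 0.3750 + 0.1686
  = 0.5436 bits
H(A,B) = -[(1/8)·log₂(1/8) + (7/16)·log₂(7/16) + (7/16)·log₂(7/16)]
  = 0.3750 + 0.5218 + 0.5218
  = 1.4186 bits

I(A;B) = H(A) + H(B) - H(A,B)
  = 0.9887 + 0.5436 - 1.4186
  = 0.1137 bits

I(A;B) = 0.1137 bits > I(U;V) = 0.0000 bits, so (A, B) has the higher mutual information (stronger dependence).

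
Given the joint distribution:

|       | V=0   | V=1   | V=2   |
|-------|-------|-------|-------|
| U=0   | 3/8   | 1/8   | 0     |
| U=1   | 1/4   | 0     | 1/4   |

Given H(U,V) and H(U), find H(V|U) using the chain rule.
From the chain rule: H(U,V) = H(U) + H(V|U)
Therefore: H(V|U) = H(U,V) - H(U)

H(U,V) = -[(3/8)·log₂(3/8) + (1/8)·log₂(1/8) + (1/4)·log₂(1/4) + (1/4)·log₂(1/4)]
  = 0.5306 + 0.3750 + 0.5000 + 0.5000
  = 1.9056 bits
Marginal P(U) (row sums):
  P(U=0) = 3/8 + 1/8 + 0 = 1/2
  P(U=1) = 1/4 + 0 + 1/4 = 1/2
H(U) = -[(1/2)·log₂(1/2) + (1/2)·log₂(1/2)]
  = 0.5000 + 0.5000
  = 1.0000 bits

H(V|U) = 1.9056 - 1.0000 = 0.9056 bits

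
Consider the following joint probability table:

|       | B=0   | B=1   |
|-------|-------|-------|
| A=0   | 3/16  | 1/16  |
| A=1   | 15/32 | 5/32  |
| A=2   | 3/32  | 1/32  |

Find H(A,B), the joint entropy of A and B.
H(A,B) = -Σ P(A,B) log₂ P(A,B), summed over the non-zero cells:
H(A,B) = -[(3/16)·log₂(3/16) + (1/16)·log₂(1/16) + (15/32)·log₂(15/32) + (5/32)·log₂(5/32) + (3/32)·log₂(3/32) + (1/32)·log₂(1/32)]
  = 0.4528 + 0.2500 + 0.5124 + 0.4184 + 0.3202 + 0.1563
  = 2.1101 bits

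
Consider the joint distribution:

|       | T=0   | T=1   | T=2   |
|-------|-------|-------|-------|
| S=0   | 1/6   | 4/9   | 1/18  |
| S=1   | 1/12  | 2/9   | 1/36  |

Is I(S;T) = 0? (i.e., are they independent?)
Marginal P(S) (row sums):
  P(S=0) = 1/6 + 4/9 + 1/18 = 2/3
  P(S=1) = 1/12 + 2/9 + 1/36 = 1/3
Marginal P(T) (column sums):
  P(T=0) = 1/6 + 1/12 = 1/4
  P(T=1) = 4/9 + 2/9 = 2/3
  P(T=2) = 1/18 + 1/36 = 1/12

S and T are independent iff P(S=i,T=j) = P(S=i)·P(T=j) for every cell.
  P(S=0)·P(T=0) = 2/3 × 1/4 = 1/6 = P(S=0,T=0) ✓
  P(S=0)·P(T=1) = 2/3 × 2/3 = 4/9 = P(S=0,T=1) ✓
  P(S=0)·P(T=2) = 2/3 × 1/12 = 1/18 = P(S=0,T=2) ✓
  P(S=1)·P(T=0) = 1/3 × 1/4 = 1/12 = P(S=1,T=0) ✓
  P(S=1)·P(T=1) = 1/3 × 2/3 = 2/9 = P(S=1,T=1) ✓
  P(S=1)·P(T=2) = 1/3 × 1/12 = 1/36 = P(S=1,T=2) ✓

Yes, S and T are independent: every cell factors, so I(S;T) = 0 bits.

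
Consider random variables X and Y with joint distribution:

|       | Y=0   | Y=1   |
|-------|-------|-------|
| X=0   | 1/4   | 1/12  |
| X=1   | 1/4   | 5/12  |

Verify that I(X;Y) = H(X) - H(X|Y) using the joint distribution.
Left side, from I(X;Y) = H(X) + H(Y) - H(X,Y):
Marginal P(X) (row sums):
  P(X=0) = 1/4 + 1/12 = 1/3
  P(X=1) = 1/4 + 5/12 = 2/3
Marginal P(Y) (column sums):
  P(Y=0) = 1/4 + 1/4 = 1/2
  P(Y=1) = 1/12 + 5/12 = 1/2

H(X) = -[(1/3)·log₂(1/3) + (2/3)·log₂(2/3)]
  = 0.5283 + 0.3900
  = 0.9183 bits
H(Y) = -[(1/2)·log₂(1/2) + (1/2)·log₂(1/2)]
  = 0.5000 + 0.5000
  = 1.0000 bits
H(X,Y) = -[(1/4)·log₂(1/4) + (1/12)·log₂(1/12) + (1/4)·log₂(1/4) + (5/12)·log₂(5/12)]
  = 0.5000 + 0.2987 + 0.5000 + 0.5263
  = 1.8250 bits

I(X;Y) = H(X) + H(Y) - H(X,Y)
  = 0.9183 + 1.0000 - 1.8250
  = 0.0933 bits

Right side, with H(X|Y) computed directly from the conditional probabilities:
H(X|Y) = -Σ P(X,Y)·log₂ P(X|Y), where P(X|Y) = P(X,Y) / P(Y)
  (X=0,Y=0): P(X|Y) = (1/4)/(1/2) = 1/2;  -(1/4)·log₂(1/2) = 0.2500
  (X=0,Y=1): P(X|Y) = (1/12)/(1/2) = 1/6;  -(1/12)·log₂(1/6) = 0.2154
  (X=1,Y=0): P(X|Y) = (1/4)/(1/2) = 1/2;  -(1/4)·log₂(1/2) = 0.2500
  (X=1,Y=1): P(X|Y) = (5/12)/(1/2) = 5/6;  -(5/12)·log₂(5/6) = 0.1096
H(X|Y) = 0.2500 + 0.2154 + 0.2500 + 0.1096
  = 0.8250 bits
H(X) - H(X|Y) = 0.9183 - 0.8250 = 0.0933 bits

Both sides equal 0.0933 bits, so I(X;Y) = H(X) - H(X|Y) ✓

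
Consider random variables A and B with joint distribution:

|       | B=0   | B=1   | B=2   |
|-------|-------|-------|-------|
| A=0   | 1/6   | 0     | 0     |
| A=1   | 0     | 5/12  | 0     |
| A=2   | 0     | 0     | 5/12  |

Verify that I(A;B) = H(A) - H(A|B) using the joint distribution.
Left side, from I(A;B) = H(A) + H(B) - H(A,B):
Marginal P(A) (row sums):
  P(A=0) = 1/6 + 0 + 0 = 1/6
  P(A=1) = 0 + 5/12 + 0 = 5/12
  P(A=2) = 0 + 0 + 5/12 = 5/12
Marginal P(B) (column sums):
  P(B=0) = 1/6 + 0 + 0 = 1/6
  P(B=1) = 0 + 5/12 + 0 = 5/12
  P(B=2) = 0 + 0 + 5/12 = 5/12

H(A) = -[(1/6)·log₂(1/6) + (5/12)·log₂(5/12) + (5/12)·log₂(5/12)]
  = 0.4308 + 0.5263 + 0.5263
  = 1.4834 bits
H(B) = -[(1/6)·log₂(1/6) + (5/12)·log₂(5/12) + (5/12)·log₂(5/12)]
  = 0.4308 + 0.5263 + 0.5263
  = 1.4834 bits
H(A,B) = -[(1/6)·log₂(1/6) + (5/12)·log₂(5/12) + (5/12)·log₂(5/12)]
  = 0.4308 + 0.5263 + 0.5263
  = 1.4834 bits

I(A;B) = H(A) + H(B) - H(A,B)
  = 1.4834 + 1.4834 - 1.4834
  = 1.4834 bits

Right side, with H(A|B) computed directly from the conditional probabilities:
H(A|B) = -Σ P(A,B)·log₂ P(A|B), where P(A|B) = P(A,B) / P(B)
  (cells with P(A,B) = 0 contribute 0)
  (A=0,B=0): P(A|B) = (1/6)/(1/6) = 1;  -(1/6)·log₂(1) = 0.0000
  (A=1,B=1): P(A|B) = (5/12)/(5/12) = 1;  -(5/12)·log₂(1) = 0.0000
  (A=2,B=2): P(A|B) = (5/12)/(5/12) = 1;  -(5/12)·log₂(1) = 0.0000
H(A|B) = 0.0000 + 0.0000 + 0.0000
  = 0.0000 bits
H(A) - H(A|B) = 1.4834 - 0.0000 = 1.4834 bits

Both sides equal 1.4834 bits, so I(A;B) = H(A) - H(A|B) ✓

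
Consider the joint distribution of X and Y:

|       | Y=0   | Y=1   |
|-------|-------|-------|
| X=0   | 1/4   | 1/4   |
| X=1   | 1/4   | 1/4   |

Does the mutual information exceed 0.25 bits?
Marginal P(X) (row sums):
  P(X=0) = 1/4 + 1/4 = 1/2
  P(X=1) = 1/4 + 1/4 = 1/2
Marginal P(Y) (column sums):
  P(Y=0) = 1/4 + 1/4 = 1/2
  P(Y=1) = 1/4 + 1/4 = 1/2

H(X) = -[(1/2)·log₂(1/2) + (1/2)·log₂(1/2)]
  = 0.5000 + 0.5000
  = 1.0000 bits
H(Y) = -[(1/2)·log₂(1/2) + (1/2)·log₂(1/2)]
  = 0.5000 + 0.5000
  = 1.0000 bits
H(X,Y) = -[(1/4)·log₂(1/4) + (1/4)·log₂(1/4) + (1/4)·log₂(1/4) + (1/4)·log₂(1/4)]
  = 0.5000 + 0.5000 + 0.5000 + 0.5000
  = 2.0000 bits

I(X;Y) = H(X) + H(Y) - H(X,Y)
  = 1.0000 + 1.0000 - 2.0000
  = 0.0000 bits

No. I(X;Y) = 0.0000 bits, which is ≤ 0.25 bits.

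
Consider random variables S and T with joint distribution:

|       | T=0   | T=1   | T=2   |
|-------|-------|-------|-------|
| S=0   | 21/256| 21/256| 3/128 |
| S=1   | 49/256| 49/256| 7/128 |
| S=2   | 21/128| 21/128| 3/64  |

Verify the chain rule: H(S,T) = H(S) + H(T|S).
Left side:
H(S,T) = -[(21/256)·log₂(21/256) + (21/256)·log₂(21/256) + (3/128)·log₂(3/128) + (49/256)·log₂(49/256) + (49/256)·log₂(49/256) + (7/128)·log₂(7/128) + (21/128)·log₂(21/128) + (21/128)·log₂(21/128) + (3/64)·log₂(3/64)]
  = 0.2959 + 0.2959 + 0.1269 + 0.4566 + 0.4566 + 0.2293 + 0.4278 + 0.4278 + 0.2070
  = 2.9238 bits

Right side:
Marginal P(S) (row sums):
  P(S=0) = 21/256 + 21/256 + 3/128 = 3/16
  P(S=1) = 49/256 + 49/256 + 7/128 = 7/16
  P(S=2) = 21/128 + 21/128 + 3/64 = 3/8
H(S) = -[(3/16)·log₂(3/16) + (7/16)·log₂(7/16) + (3/8)·log₂(3/8)]
  = 0.4528 + 0.5218 + 0.5306
  = 1.5052 bits
H(T|S) = -Σ P(S,T)·log₂ P(T|S), where P(T|S) = P(S,T) / P(S)
  (S=0,T=0): P(T|S) = (21/256)/(3/16) = 7/16;  -(21/256)·log₂(7/16) = 0.0978
  (S=0,T=1): P(T|S) = (21/256)/(3/16) = 7/16;  -(21/256)·log₂(7/16) = 0.0978
  (S=0,T=2): P(T|S) = (3/128)/(3/16) = 1/8;  -(3/128)·log₂(1/8) = 0.0703
  (S=1,T=0): P(T|S) = (49/256)/(7/16) = 7/16;  -(49/256)·log₂(7/16) = 0.2283
  (S=1,T=1): P(T|S) = (49/256)/(7/16) = 7/16;  -(49/256)·log₂(7/16) = 0.2283
  (S=1,T=2): P(T|S) = (7/128)/(7/16) = 1/8;  -(7/128)·log₂(1/8) = 0.1641
  (S=2,T=0): P(T|S) = (21/128)/(3/8) = 7/16;  -(21/128)·log₂(7/16) = 0.1957
  (S=2,T=1): P(T|S) = (21/128)/(3/8) = 7/16;  -(21/128)·log₂(7/16) = 0.1957
  (S=2,T=2): P(T|S) = (3/64)/(3/8) = 1/8;  -(3/64)·log₂(1/8) = 0.1406
H(T|S) = 0.0978 + 0.0978 + 0.0703 + 0.2283 + 0.2283 + 0.1641 + 0.1957 + 0.1957 + 0.1406
  = 1.4186 bits
H(S) + H(T|S) = 1.5052 + 1.4186 = 2.9238 bits

Both sides equal 2.9238 bits, so the chain rule holds ✓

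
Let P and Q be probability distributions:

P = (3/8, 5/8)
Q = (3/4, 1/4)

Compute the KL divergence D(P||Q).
D(P||Q) = Σ P(i) log₂(P(i)/Q(i))
  i=0: (3/8) × log₂((3/8)/(3/4)) = (3/8) × log₂(1/2) = -0.3750
  i=1: (5/8) × log₂((5/8)/(1/4)) = (5/8) × log₂(5/2) = 0.8262
D(P||Q) = -0.3750 + 0.8262
  = 0.4512 bits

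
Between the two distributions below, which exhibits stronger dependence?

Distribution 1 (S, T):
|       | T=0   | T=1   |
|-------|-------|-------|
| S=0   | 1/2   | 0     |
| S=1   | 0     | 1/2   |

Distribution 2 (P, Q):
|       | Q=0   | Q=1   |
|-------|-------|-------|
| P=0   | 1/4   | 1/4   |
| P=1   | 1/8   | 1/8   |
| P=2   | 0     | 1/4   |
Distribution 1 (S, T):
Marginal P(S) (row sums):
  P(S=0) = 1/2 + 0 = 1/2
  P(S=1) = 0 + 1/2 = 1/2
Marginal P(T) (column sums):
  P(T=0) = 1/2 + 0 = 1/2
  P(T=1) = 0 + 1/2 = 1/2

H(S) = -[(1/2)·log₂(1/2) + (1/2)·log₂(1/2)]
  = 0.5000 + 0.5000
  = 1.0000 bits
H(T) = -[(1/2)·log₂(1/2) + (1/2)·log₂(1/2)]
  = 0.5000 + 0.5000
  = 1.0000 bits
H(S,T) = -[(1/2)·log₂(1/2) + (1/2)·log₂(1/2)]
  = 0.5000 + 0.5000
  = 1.0000 bits

I(S;T) = H(S) + H(T) - H(S,T)
  = 1.0000 + 1.0000 - 1.0000
  = 1.0000 bits

Distribution 2 (P, Q):
Marginal P(P) (row sums):
  P(P=0) = 1/4 + 1/4 = 1/2
  P(P=1) = 1/8 + 1/8 = 1/4
  P(P=2) = 0 + 1/4 = 1/4
Marginal P(Q) (column sums):
  P(Q=0) = 1/4 + 1/8 + 0 = 3/8
  P(Q=1) = 1/4 + 1/8 + 1/4 = 5/8

H(P) = -[(1/2)·log₂(1/2) + (1/4)·log₂(1/4) + (1/4)·log₂(1/4)]
  = 0.5000 + 0.5000 + 0.5000
  = 1.5000 bits
H(Q) = -[(3/8)·log₂(3/8) + (5/8)·log₂(5/8)]
  = 0.5306 + 0.4238
  = 0.9544 bits
H(P,Q) = -[(1/4)·log₂(1/4) + (1/4)·log₂(1/4) + (1/8)·log₂(1/8) + (1/8)·log₂(1/8) + (1/4)·log₂(1/4)]
  = 0.5000 + 0.5000 + 0.3750 + 0.3750 + 0.5000
  = 2.2500 bits

I(P;Q) = H(P) + H(Q) - H(P,Q)
  = 1.5000 + 0.9544 - 2.2500
  = 0.2044 bits

I(S;T) = 1.0000 bits > I(P;Q) = 0.2044 bits, so (S, T) has the higher mutual information (stronger dependence).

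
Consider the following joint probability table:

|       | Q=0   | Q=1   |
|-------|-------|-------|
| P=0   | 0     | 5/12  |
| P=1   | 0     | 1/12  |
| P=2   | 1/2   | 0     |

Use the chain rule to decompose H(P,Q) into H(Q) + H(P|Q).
By the chain rule: H(P,Q) = H(Q) + H(P|Q)

Marginal P(Q) (column sums):
  P(Q=0) = 0 + 0 + 1/2 = 1/2
  P(Q=1) = 5/12 + 1/12 + 0 = 1/2
H(Q) = -[(1/2)·log₂(1/2) + (1/2)·log₂(1/2)]
  = 0.5000 + 0.5000
  = 1.0000 bits
H(P|Q) = -Σ P(P,Q)·log₂ P(P|Q), where P(P|Q) = P(P,Q) / P(Q)
  (cells with P(P,Q) = 0 contribute 0)
  (P=0,Q=1): P(P|Q) = (5/12)/(1/2) = 5/6;  -(5/12)·log₂(5/6) = 0.1096
  (P=1,Q=1): P(P|Q) = (1/12)/(1/2) = 1/6;  -(1/12)·log₂(1/6) = 0.2154
  (P=2,Q=0): P(P|Q) = (1/2)/(1/2) = 1;  -(1/2)·log₂(1) = 0.0000
H(P|Q) = 0.1096 + 0.2154 + 0.0000
  = 0.3250 bits

H(P,Q) = H(Q) + H(P|Q) = 1.0000 + 0.3250 = 1.3250 bits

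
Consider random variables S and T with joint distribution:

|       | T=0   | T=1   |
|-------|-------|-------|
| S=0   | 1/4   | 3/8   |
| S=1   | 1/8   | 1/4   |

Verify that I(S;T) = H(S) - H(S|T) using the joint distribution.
Left side, from I(S;T) = H(S) + H(T) - H(S,T):
Marginal P(S) (row sums):
  P(S=0) = 1/4 + 3/8 = 5/8
  P(S=1) = 1/8 + 1/4 = 3/8
Marginal P(T) (column sums):
  P(T=0) = 1/4 + 1/8 = 3/8
  P(T=1) = 3/8 + 1/4 = 5/8

H(S) = -[(5/8)·log₂(5/8) + (3/8)·log₂(3/8)]
  = 0.4238 + 0.5306
  = 0.9544 bits
H(T) = -[(3/8)·log₂(3/8) + (5/8)·log₂(5/8)]
  = 0.5306 + 0.4238
  = 0.9544 bits
H(S,T) = -[(1/4)·log₂(1/4) + (3/8)·log₂(3/8) + (1/8)·log₂(1/8) + (1/4)·log₂(1/4)]
  = 0.5000 + 0.5306 + 0.3750 + 0.5000
  = 1.9056 bits

I(S;T) = H(S) + H(T) - H(S,T)
  = 0.9544 + 0.9544 - 1.9056
  = 0.0032 bits

Right side, with H(S|T) computed directly from the conditional probabilities:
H(S|T) = -Σ P(S,T)·log₂ P(S|T), where P(S|T) = P(S,T) / P(T)
  (S=0,T=0): P(S|T) = (1/4)/(3/8) = 2/3;  -(1/4)·log₂(2/3) = 0.1462
  (S=0,T=1): P(S|T) = (3/8)/(5/8) = 3/5;  -(3/8)·log₂(3/5) = 0.2764
  (S=1,T=0): P(S|T) = (1/8)/(3/8) = 1/3;  -(1/8)·log₂(1/3) = 0.1981
  (S=1,T=1): P(S|T) = (1/4)/(5/8) = 2/5;  -(1/4)·log₂(2/5) = 0.3305
H(S|T) = 0.1462 + 0.2764 + 0.1981 + 0.3305
  = 0.9512 bits
H(S) - H(S|T) = 0.9544 - 0.9512 = 0.0032 bits

Both sides equal 0.0032 bits, so I(S;T) = H(S) - H(S|T) ✓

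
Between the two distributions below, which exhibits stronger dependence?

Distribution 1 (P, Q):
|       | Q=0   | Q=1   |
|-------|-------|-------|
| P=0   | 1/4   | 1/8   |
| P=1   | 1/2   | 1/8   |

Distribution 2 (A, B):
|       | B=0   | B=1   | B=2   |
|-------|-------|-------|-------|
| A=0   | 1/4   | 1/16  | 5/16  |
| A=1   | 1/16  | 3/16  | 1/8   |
Distribution 1 (P, Q):
Marginal P(P) (row sums):
  P(P=0) = 1/4 + 1/8 = 3/8
  P(P=1) = 1/2 + 1/8 = 5/8
Marginal P(Q) (column sums):
  P(Q=0) = 1/4 + 1/2 = 3/4
  P(Q=1) = 1/8 + 1/8 = 1/4

H(P) = -[(3/8)·log₂(3/8) + (5/8)·log₂(5/8)]
  = 0.5306 + 0.4238
  = 0.9544 bits
H(Q) = -[(3/4)·log₂(3/4) + (1/4)·log₂(1/4)]
  = 0.3113 + 0.5000
  = 0.8113 bits
H(P,Q) = -[(1/4)·log₂(1/4) + (1/8)·log₂(1/8) + (1/2)·log₂(1/2) + (1/8)·log₂(1/8)]
  = 0.5000 + 0.3750 + 0.5000 + 0.3750
  = 1.7500 bits

I(P;Q) = H(P) + H(Q) - H(P,Q)
  = 0.9544 + 0.8113 - 1.7500
  = 0.0157 bits

Distribution 2 (A, B):
Marginal P(A) (row sums):
  P(A=0) = 1/4 + 1/16 + 5/16 = 5/8
  P(A=1) = 1/16 + 3/16 + 1/8 = 3/8
Marginal P(B) (column sums):
  P(B=0) = 1/4 + 1/16 = 5/16
  P(B=1) = 1/16 + 3/16 = 1/4
  P(B=2) = 5/16 + 1/8 = 7/16

H(A) = -[(5/8)·log₂(5/8) + (3/8)·log₂(3/8)]
  = 0.4238 + 0.5306
  = 0.9544 bits
H(B) = -[(5/16)·log₂(5/16) + (1/4)·log₂(1/4) + (7/16)·log₂(7/16)]
  = 0.5244 + 0.5000 + 0.5218
  = 1.5462 bits
H(A,B) = -[(1/4)·log₂(1/4) + (1/16)·log₂(1/16) + (5/16)·log₂(5/16) + (1/16)·log₂(1/16) + (3/16)·log₂(3/16) + (1/8)·log₂(1/8)]
  = 0.5000 + 0.2500 + 0.5244 + 0.2500 + 0.4528 + 0.3750
  = 2.3522 bits

I(A;B) = H(A) + H(B) - H(A,B)
  = 0.9544 + 1.5462 - 2.3522
  = 0.1484 bits

I(A;B) = 0.1484 bits > I(P;Q) = 0.0157 bits, so (A, B) has the higher mutual information (stronger dependence).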